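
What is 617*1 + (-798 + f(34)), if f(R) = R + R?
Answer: -113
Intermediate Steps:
f(R) = 2*R
617*1 + (-798 + f(34)) = 617*1 + (-798 + 2*34) = 617 + (-798 + 68) = 617 - 730 = -113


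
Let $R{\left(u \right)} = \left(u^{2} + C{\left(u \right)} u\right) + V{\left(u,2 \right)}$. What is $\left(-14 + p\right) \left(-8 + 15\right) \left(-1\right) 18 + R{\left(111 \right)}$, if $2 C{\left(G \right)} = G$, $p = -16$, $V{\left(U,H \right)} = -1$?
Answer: $\frac{44521}{2} \approx 22261.0$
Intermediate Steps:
$C{\left(G \right)} = \frac{G}{2}$
$R{\left(u \right)} = -1 + \frac{3 u^{2}}{2}$ ($R{\left(u \right)} = \left(u^{2} + \frac{u}{2} u\right) - 1 = \left(u^{2} + \frac{u^{2}}{2}\right) - 1 = \frac{3 u^{2}}{2} - 1 = -1 + \frac{3 u^{2}}{2}$)
$\left(-14 + p\right) \left(-8 + 15\right) \left(-1\right) 18 + R{\left(111 \right)} = \left(-14 - 16\right) \left(-8 + 15\right) \left(-1\right) 18 - \left(1 - \frac{3 \cdot 111^{2}}{2}\right) = \left(-30\right) 7 \left(-1\right) 18 + \left(-1 + \frac{3}{2} \cdot 12321\right) = \left(-210\right) \left(-1\right) 18 + \left(-1 + \frac{36963}{2}\right) = 210 \cdot 18 + \frac{36961}{2} = 3780 + \frac{36961}{2} = \frac{44521}{2}$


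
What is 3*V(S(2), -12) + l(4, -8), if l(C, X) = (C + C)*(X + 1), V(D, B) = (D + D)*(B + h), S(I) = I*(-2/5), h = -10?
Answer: 248/5 ≈ 49.600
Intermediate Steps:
S(I) = -2*I/5 (S(I) = I*(-2*⅕) = I*(-⅖) = -2*I/5)
V(D, B) = 2*D*(-10 + B) (V(D, B) = (D + D)*(B - 10) = (2*D)*(-10 + B) = 2*D*(-10 + B))
l(C, X) = 2*C*(1 + X) (l(C, X) = (2*C)*(1 + X) = 2*C*(1 + X))
3*V(S(2), -12) + l(4, -8) = 3*(2*(-⅖*2)*(-10 - 12)) + 2*4*(1 - 8) = 3*(2*(-⅘)*(-22)) + 2*4*(-7) = 3*(176/5) - 56 = 528/5 - 56 = 248/5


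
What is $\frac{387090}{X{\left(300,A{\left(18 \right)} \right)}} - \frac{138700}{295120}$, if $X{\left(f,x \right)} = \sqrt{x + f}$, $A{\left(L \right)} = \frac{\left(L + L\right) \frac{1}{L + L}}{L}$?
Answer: $- \frac{6935}{14756} + \frac{105570 \sqrt{10802}}{491} \approx 22346.0$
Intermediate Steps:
$A{\left(L \right)} = \frac{1}{L}$ ($A{\left(L \right)} = \frac{2 L \frac{1}{2 L}}{L} = 1 \frac{1}{L} = \frac{1}{L}$)
$X{\left(f,x \right)} = \sqrt{f + x}$
$\frac{387090}{X{\left(300,A{\left(18 \right)} \right)}} - \frac{138700}{295120} = \frac{387090}{\sqrt{300 + \frac{1}{18}}} - \frac{138700}{295120} = \frac{387090}{\sqrt{300 + \frac{1}{18}}} - \frac{6935}{14756} = \frac{387090}{\sqrt{\frac{5401}{18}}} - \frac{6935}{14756} = \frac{387090}{\frac{1}{6} \sqrt{10802}} - \frac{6935}{14756} = 387090 \frac{3 \sqrt{10802}}{5401} - \frac{6935}{14756} = \frac{105570 \sqrt{10802}}{491} - \frac{6935}{14756} = - \frac{6935}{14756} + \frac{105570 \sqrt{10802}}{491}$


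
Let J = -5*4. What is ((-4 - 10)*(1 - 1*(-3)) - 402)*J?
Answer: 9160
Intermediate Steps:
J = -20
((-4 - 10)*(1 - 1*(-3)) - 402)*J = ((-4 - 10)*(1 - 1*(-3)) - 402)*(-20) = (-14*(1 + 3) - 402)*(-20) = (-14*4 - 402)*(-20) = (-56 - 402)*(-20) = -458*(-20) = 9160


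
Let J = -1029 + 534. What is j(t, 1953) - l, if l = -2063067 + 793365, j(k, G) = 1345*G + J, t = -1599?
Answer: 3895992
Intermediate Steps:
J = -495
j(k, G) = -495 + 1345*G (j(k, G) = 1345*G - 495 = -495 + 1345*G)
l = -1269702
j(t, 1953) - l = (-495 + 1345*1953) - 1*(-1269702) = (-495 + 2626785) + 1269702 = 2626290 + 1269702 = 3895992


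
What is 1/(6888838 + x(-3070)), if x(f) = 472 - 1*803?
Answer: 1/6888507 ≈ 1.4517e-7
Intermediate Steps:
x(f) = -331 (x(f) = 472 - 803 = -331)
1/(6888838 + x(-3070)) = 1/(6888838 - 331) = 1/6888507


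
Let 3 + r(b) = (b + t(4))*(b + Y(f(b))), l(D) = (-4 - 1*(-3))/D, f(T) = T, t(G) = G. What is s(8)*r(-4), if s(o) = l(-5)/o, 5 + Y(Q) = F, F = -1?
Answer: -3/40 ≈ -0.075000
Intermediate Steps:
Y(Q) = -6 (Y(Q) = -5 - 1 = -6)
l(D) = -1/D (l(D) = (-4 + 3)/D = -1/D)
r(b) = -3 + (-6 + b)*(4 + b) (r(b) = -3 + (b + 4)*(b - 6) = -3 + (4 + b)*(-6 + b) = -3 + (-6 + b)*(4 + b))
s(o) = 1/(5*o) (s(o) = (-1/(-5))/o = (-1*(-1/5))/o = 1/(5*o))
s(8)*r(-4) = ((1/5)/8)*(-27 + (-4)**2 - 2*(-4)) = ((1/5)*(1/8))*(-27 + 16 + 8) = (1/40)*(-3) = -3/40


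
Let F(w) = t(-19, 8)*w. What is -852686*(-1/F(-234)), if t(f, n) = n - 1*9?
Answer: 426343/117 ≈ 3644.0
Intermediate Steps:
t(f, n) = -9 + n (t(f, n) = n - 9 = -9 + n)
F(w) = -w (F(w) = (-9 + 8)*w = -w)
-852686*(-1/F(-234)) = -852686/((-(-1)*(-234))) = -852686/((-1*234)) = -852686/(-234) = -852686*(-1/234) = 426343/117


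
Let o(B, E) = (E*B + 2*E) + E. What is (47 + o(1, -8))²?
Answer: 225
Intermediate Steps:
o(B, E) = 3*E + B*E (o(B, E) = (B*E + 2*E) + E = (2*E + B*E) + E = 3*E + B*E)
(47 + o(1, -8))² = (47 - 8*(3 + 1))² = (47 - 8*4)² = (47 - 32)² = 15² = 225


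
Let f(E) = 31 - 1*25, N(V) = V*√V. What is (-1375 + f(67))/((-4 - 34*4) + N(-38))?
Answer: 47915/18618 - 26011*I*√38/37236 ≈ 2.5736 - 4.3061*I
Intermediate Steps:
N(V) = V^(3/2)
f(E) = 6 (f(E) = 31 - 25 = 6)
(-1375 + f(67))/((-4 - 34*4) + N(-38)) = (-1375 + 6)/((-4 - 34*4) + (-38)^(3/2)) = -1369/((-4 - 136) - 38*I*√38) = -1369/(-140 - 38*I*√38)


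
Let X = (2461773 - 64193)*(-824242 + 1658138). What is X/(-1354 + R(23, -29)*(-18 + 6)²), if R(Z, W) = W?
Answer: -28561891024/79 ≈ -3.6154e+8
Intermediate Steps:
X = 1999332371680 (X = 2397580*833896 = 1999332371680)
X/(-1354 + R(23, -29)*(-18 + 6)²) = 1999332371680/(-1354 - 29*(-18 + 6)²) = 1999332371680/(-1354 - 29*(-12)²) = 1999332371680/(-1354 - 29*144) = 1999332371680/(-1354 - 4176) = 1999332371680/(-5530) = 1999332371680*(-1/5530) = -28561891024/79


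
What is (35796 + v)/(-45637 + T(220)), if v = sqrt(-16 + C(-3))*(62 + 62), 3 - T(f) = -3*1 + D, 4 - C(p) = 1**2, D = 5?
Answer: -2983/3803 - 31*I*sqrt(13)/11409 ≈ -0.78438 - 0.0097968*I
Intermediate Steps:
C(p) = 3 (C(p) = 4 - 1*1**2 = 4 - 1*1 = 4 - 1 = 3)
T(f) = 1 (T(f) = 3 - (-3*1 + 5) = 3 - (-3 + 5) = 3 - 1*2 = 3 - 2 = 1)
v = 124*I*sqrt(13) (v = sqrt(-16 + 3)*(62 + 62) = sqrt(-13)*124 = (I*sqrt(13))*124 = 124*I*sqrt(13) ≈ 447.09*I)
(35796 + v)/(-45637 + T(220)) = (35796 + 124*I*sqrt(13))/(-45637 + 1) = (35796 + 124*I*sqrt(13))/(-45636) = (35796 + 124*I*sqrt(13))*(-1/45636) = -2983/3803 - 31*I*sqrt(13)/11409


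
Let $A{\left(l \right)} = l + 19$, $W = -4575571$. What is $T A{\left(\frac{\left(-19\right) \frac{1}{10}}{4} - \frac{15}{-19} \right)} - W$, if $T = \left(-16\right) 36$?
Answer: $\frac{433622357}{95} \approx 4.5644 \cdot 10^{6}$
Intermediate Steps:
$T = -576$
$A{\left(l \right)} = 19 + l$
$T A{\left(\frac{\left(-19\right) \frac{1}{10}}{4} - \frac{15}{-19} \right)} - W = - 576 \left(19 + \left(\frac{\left(-19\right) \frac{1}{10}}{4} - \frac{15}{-19}\right)\right) - -4575571 = - 576 \left(19 + \left(\left(-19\right) \frac{1}{10} \cdot \frac{1}{4} - - \frac{15}{19}\right)\right) + 4575571 = - 576 \left(19 + \left(\left(- \frac{19}{10}\right) \frac{1}{4} + \frac{15}{19}\right)\right) + 4575571 = - 576 \left(19 + \left(- \frac{19}{40} + \frac{15}{19}\right)\right) + 4575571 = - 576 \left(19 + \frac{239}{760}\right) + 4575571 = \left(-576\right) \frac{14679}{760} + 4575571 = - \frac{1056888}{95} + 4575571 = \frac{433622357}{95}$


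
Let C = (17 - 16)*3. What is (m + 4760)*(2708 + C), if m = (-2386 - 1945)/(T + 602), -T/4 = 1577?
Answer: 73644019501/5706 ≈ 1.2906e+7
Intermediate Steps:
T = -6308 (T = -4*1577 = -6308)
C = 3 (C = 1*3 = 3)
m = 4331/5706 (m = (-2386 - 1945)/(-6308 + 602) = -4331/(-5706) = -4331*(-1/5706) = 4331/5706 ≈ 0.75903)
(m + 4760)*(2708 + C) = (4331/5706 + 4760)*(2708 + 3) = (27164891/5706)*2711 = 73644019501/5706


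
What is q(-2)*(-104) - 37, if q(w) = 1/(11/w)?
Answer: -199/11 ≈ -18.091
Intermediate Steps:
q(w) = w/11
q(-2)*(-104) - 37 = ((1/11)*(-2))*(-104) - 37 = -2/11*(-104) - 37 = 208/11 - 37 = -199/11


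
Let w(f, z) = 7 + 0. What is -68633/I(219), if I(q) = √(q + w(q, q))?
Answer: -68633*√226/226 ≈ -4565.4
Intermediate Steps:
w(f, z) = 7
I(q) = √(7 + q) (I(q) = √(q + 7) = √(7 + q))
-68633/I(219) = -68633/√(7 + 219) = -68633*√226/226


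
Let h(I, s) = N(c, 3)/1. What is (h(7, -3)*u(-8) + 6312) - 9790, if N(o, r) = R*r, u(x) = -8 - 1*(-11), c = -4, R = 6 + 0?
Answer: -3424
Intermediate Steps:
R = 6
u(x) = 3 (u(x) = -8 + 11 = 3)
N(o, r) = 6*r
h(I, s) = 18 (h(I, s) = (6*3)/1 = 18*1 = 18)
(h(7, -3)*u(-8) + 6312) - 9790 = (18*3 + 6312) - 9790 = (54 + 6312) - 9790 = 6366 - 9790 = -3424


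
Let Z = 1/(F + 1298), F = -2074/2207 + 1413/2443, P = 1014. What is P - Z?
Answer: 7094424929797/6996479607 ≈ 1014.0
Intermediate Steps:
F = -1948291/5391701 (F = -2074*1/2207 + 1413*(1/2443) = -2074/2207 + 1413/2443 = -1948291/5391701 ≈ -0.36135)
Z = 5391701/6996479607 (Z = 1/(-1948291/5391701 + 1298) = 1/(6996479607/5391701) = 5391701/6996479607 ≈ 0.00077063)
P - Z = 1014 - 1*5391701/6996479607 = 1014 - 5391701/6996479607 = 7094424929797/6996479607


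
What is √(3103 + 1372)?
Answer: 5*√179 ≈ 66.895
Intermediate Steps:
√(3103 + 1372) = √4475 = 5*√179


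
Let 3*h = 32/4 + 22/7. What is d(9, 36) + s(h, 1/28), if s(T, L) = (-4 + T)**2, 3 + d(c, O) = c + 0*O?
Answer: 298/49 ≈ 6.0816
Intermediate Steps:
d(c, O) = -3 + c (d(c, O) = -3 + (c + 0*O) = -3 + (c + 0) = -3 + c)
h = 26/7 (h = (32/4 + 22/7)/3 = (32*(1/4) + 22*(1/7))/3 = (8 + 22/7)/3 = (1/3)*(78/7) = 26/7 ≈ 3.7143)
d(9, 36) + s(h, 1/28) = (-3 + 9) + (-4 + 26/7)**2 = 6 + (-2/7)**2 = 6 + 4/49 = 298/49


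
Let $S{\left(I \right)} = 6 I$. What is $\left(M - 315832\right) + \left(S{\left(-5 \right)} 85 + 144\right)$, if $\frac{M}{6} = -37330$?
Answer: $-542218$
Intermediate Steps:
$M = -223980$ ($M = 6 \left(-37330\right) = -223980$)
$\left(M - 315832\right) + \left(S{\left(-5 \right)} 85 + 144\right) = \left(-223980 - 315832\right) + \left(6 \left(-5\right) 85 + 144\right) = -539812 + \left(\left(-30\right) 85 + 144\right) = -539812 + \left(-2550 + 144\right) = -539812 - 2406 = -542218$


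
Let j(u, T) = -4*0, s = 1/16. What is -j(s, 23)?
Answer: 0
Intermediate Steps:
s = 1/16 ≈ 0.062500
j(u, T) = 0
-j(s, 23) = -1*0 = 0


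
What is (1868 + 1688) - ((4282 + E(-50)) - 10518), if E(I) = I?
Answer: 9842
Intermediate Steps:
(1868 + 1688) - ((4282 + E(-50)) - 10518) = (1868 + 1688) - ((4282 - 50) - 10518) = 3556 - (4232 - 10518) = 3556 - 1*(-6286) = 3556 + 6286 = 9842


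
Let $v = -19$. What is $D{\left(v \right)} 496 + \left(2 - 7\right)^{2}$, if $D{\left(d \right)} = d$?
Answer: $-9399$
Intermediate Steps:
$D{\left(v \right)} 496 + \left(2 - 7\right)^{2} = \left(-19\right) 496 + \left(2 - 7\right)^{2} = -9424 + \left(-5\right)^{2} = -9424 + 25 = -9399$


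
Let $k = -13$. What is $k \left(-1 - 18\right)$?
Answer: $247$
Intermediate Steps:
$k \left(-1 - 18\right) = - 13 \left(-1 - 18\right) = \left(-13\right) \left(-19\right) = 247$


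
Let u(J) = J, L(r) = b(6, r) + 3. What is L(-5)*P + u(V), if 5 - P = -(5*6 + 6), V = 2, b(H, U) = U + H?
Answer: 166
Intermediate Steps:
b(H, U) = H + U
P = 41 (P = 5 - (-1)*(5*6 + 6) = 5 - (-1)*(30 + 6) = 5 - (-1)*36 = 5 - 1*(-36) = 5 + 36 = 41)
L(r) = 9 + r (L(r) = (6 + r) + 3 = 9 + r)
L(-5)*P + u(V) = (9 - 5)*41 + 2 = 4*41 + 2 = 164 + 2 = 166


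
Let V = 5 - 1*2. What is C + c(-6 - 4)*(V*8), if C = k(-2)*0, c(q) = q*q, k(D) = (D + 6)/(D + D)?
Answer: 2400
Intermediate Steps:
k(D) = (6 + D)/(2*D) (k(D) = (6 + D)/((2*D)) = (6 + D)*(1/(2*D)) = (6 + D)/(2*D))
V = 3 (V = 5 - 2 = 3)
c(q) = q²
C = 0 (C = ((½)*(6 - 2)/(-2))*0 = ((½)*(-½)*4)*0 = -1*0 = 0)
C + c(-6 - 4)*(V*8) = 0 + (-6 - 4)²*(3*8) = 0 + (-10)²*24 = 0 + 100*24 = 0 + 2400 = 2400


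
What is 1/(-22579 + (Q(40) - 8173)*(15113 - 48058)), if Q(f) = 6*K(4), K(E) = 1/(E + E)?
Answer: 4/1076848789 ≈ 3.7145e-9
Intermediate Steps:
K(E) = 1/(2*E)
Q(f) = 3/4 (Q(f) = 6*((1/2)/4) = 6*((1/2)*(1/4)) = 6*(1/8) = 3/4)
1/(-22579 + (Q(40) - 8173)*(15113 - 48058)) = 1/(-22579 + (3/4 - 8173)*(15113 - 48058)) = 1/(-22579 - 32689/4*(-32945)) = 1/(-22579 + 1076939105/4) = 1/(1076848789/4) = 4/1076848789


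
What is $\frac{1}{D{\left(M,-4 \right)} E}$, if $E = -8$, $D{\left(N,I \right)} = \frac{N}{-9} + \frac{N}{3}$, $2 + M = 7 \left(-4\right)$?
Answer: $\frac{3}{160} \approx 0.01875$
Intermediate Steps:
$M = -30$ ($M = -2 + 7 \left(-4\right) = -2 - 28 = -30$)
$D{\left(N,I \right)} = \frac{2 N}{9}$ ($D{\left(N,I \right)} = N \left(- \frac{1}{9}\right) + N \frac{1}{3} = - \frac{N}{9} + \frac{N}{3} = \frac{2 N}{9}$)
$\frac{1}{D{\left(M,-4 \right)} E} = \frac{1}{\frac{2}{9} \left(-30\right) \left(-8\right)} = \frac{1}{\left(- \frac{20}{3}\right) \left(-8\right)} = \frac{1}{\frac{160}{3}} = \frac{3}{160}$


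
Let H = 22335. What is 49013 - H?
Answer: 26678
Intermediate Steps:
49013 - H = 49013 - 1*22335 = 49013 - 22335 = 26678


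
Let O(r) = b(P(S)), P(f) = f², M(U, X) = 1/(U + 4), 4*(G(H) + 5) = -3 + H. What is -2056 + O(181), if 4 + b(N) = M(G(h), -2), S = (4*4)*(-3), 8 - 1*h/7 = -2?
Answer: -129776/63 ≈ -2059.9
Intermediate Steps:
h = 70 (h = 56 - 7*(-2) = 56 + 14 = 70)
G(H) = -23/4 + H/4 (G(H) = -5 + (-3 + H)/4 = -5 + (-¾ + H/4) = -23/4 + H/4)
M(U, X) = 1/(4 + U)
S = -48 (S = 16*(-3) = -48)
b(N) = -248/63 (b(N) = -4 + 1/(4 + (-23/4 + (¼)*70)) = -4 + 1/(4 + (-23/4 + 35/2)) = -4 + 1/(4 + 47/4) = -4 + 1/(63/4) = -4 + 4/63 = -248/63)
O(r) = -248/63
-2056 + O(181) = -2056 - 248/63 = -129776/63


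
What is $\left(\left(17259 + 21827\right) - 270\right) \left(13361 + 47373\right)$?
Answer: $2357450944$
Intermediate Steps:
$\left(\left(17259 + 21827\right) - 270\right) \left(13361 + 47373\right) = \left(39086 - 270\right) 60734 = 38816 \cdot 60734 = 2357450944$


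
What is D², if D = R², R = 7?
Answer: 2401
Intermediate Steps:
D = 49 (D = 7² = 49)
D² = 49² = 2401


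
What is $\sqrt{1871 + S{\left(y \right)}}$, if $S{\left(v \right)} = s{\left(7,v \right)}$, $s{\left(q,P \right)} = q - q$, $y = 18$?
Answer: $\sqrt{1871} \approx 43.255$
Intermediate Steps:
$s{\left(q,P \right)} = 0$
$S{\left(v \right)} = 0$
$\sqrt{1871 + S{\left(y \right)}} = \sqrt{1871 + 0} = \sqrt{1871}$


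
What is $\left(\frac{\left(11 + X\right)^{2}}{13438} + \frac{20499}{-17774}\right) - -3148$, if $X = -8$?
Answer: $\frac{187903772045}{59711753} \approx 3146.8$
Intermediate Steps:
$\left(\frac{\left(11 + X\right)^{2}}{13438} + \frac{20499}{-17774}\right) - -3148 = \left(\frac{\left(11 - 8\right)^{2}}{13438} + \frac{20499}{-17774}\right) - -3148 = \left(3^{2} \cdot \frac{1}{13438} + 20499 \left(- \frac{1}{17774}\right)\right) + 3148 = \left(9 \cdot \frac{1}{13438} - \frac{20499}{17774}\right) + 3148 = \left(\frac{9}{13438} - \frac{20499}{17774}\right) + 3148 = - \frac{68826399}{59711753} + 3148 = \frac{187903772045}{59711753}$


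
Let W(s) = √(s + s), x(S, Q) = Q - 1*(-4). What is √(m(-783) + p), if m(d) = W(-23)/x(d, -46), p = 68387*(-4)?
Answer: √(-482538672 - 42*I*√46)/42 ≈ 0.00015438 - 523.02*I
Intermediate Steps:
p = -273548
x(S, Q) = 4 + Q (x(S, Q) = Q + 4 = 4 + Q)
W(s) = √2*√s (W(s) = √(2*s) = √2*√s)
m(d) = -I*√46/42 (m(d) = (√2*√(-23))/(4 - 46) = (√2*(I*√23))/(-42) = (I*√46)*(-1/42) = -I*√46/42)
√(m(-783) + p) = √(-I*√46/42 - 273548) = √(-273548 - I*√46/42)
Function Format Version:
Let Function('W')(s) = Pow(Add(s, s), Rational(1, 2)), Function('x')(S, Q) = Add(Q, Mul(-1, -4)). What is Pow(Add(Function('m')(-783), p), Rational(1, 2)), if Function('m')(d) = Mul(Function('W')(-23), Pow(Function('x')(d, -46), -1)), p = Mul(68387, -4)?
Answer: Mul(Rational(1, 42), Pow(Add(-482538672, Mul(-42, I, Pow(46, Rational(1, 2)))), Rational(1, 2))) ≈ Add(0.00015438, Mul(-523.02, I))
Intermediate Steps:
p = -273548
Function('x')(S, Q) = Add(4, Q) (Function('x')(S, Q) = Add(Q, 4) = Add(4, Q))
Function('W')(s) = Mul(Pow(2, Rational(1, 2)), Pow(s, Rational(1, 2))) (Function('W')(s) = Pow(Mul(2, s), Rational(1, 2)) = Mul(Pow(2, Rational(1, 2)), Pow(s, Rational(1, 2))))
Function('m')(d) = Mul(Rational(-1, 42), I, Pow(46, Rational(1, 2))) (Function('m')(d) = Mul(Mul(Pow(2, Rational(1, 2)), Pow(-23, Rational(1, 2))), Pow(Add(4, -46), -1)) = Mul(Mul(Pow(2, Rational(1, 2)), Mul(I, Pow(23, Rational(1, 2)))), Pow(-42, -1)) = Mul(Mul(I, Pow(46, Rational(1, 2))), Rational(-1, 42)) = Mul(Rational(-1, 42), I, Pow(46, Rational(1, 2))))
Pow(Add(Function('m')(-783), p), Rational(1, 2)) = Pow(Add(Mul(Rational(-1, 42), I, Pow(46, Rational(1, 2))), -273548), Rational(1, 2)) = Pow(Add(-273548, Mul(Rational(-1, 42), I, Pow(46, Rational(1, 2)))), Rational(1, 2))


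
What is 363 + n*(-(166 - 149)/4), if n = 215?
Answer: -2203/4 ≈ -550.75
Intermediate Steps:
363 + n*(-(166 - 149)/4) = 363 + 215*(-(166 - 149)/4) = 363 + 215*(-17/4) = 363 - 3655/4 = -2203/4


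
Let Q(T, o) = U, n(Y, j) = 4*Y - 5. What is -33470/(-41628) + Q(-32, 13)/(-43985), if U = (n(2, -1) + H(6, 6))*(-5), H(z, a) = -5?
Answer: 147176167/183100758 ≈ 0.80380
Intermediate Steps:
n(Y, j) = -5 + 4*Y
U = 10 (U = ((-5 + 4*2) - 5)*(-5) = ((-5 + 8) - 5)*(-5) = (3 - 5)*(-5) = -2*(-5) = 10)
Q(T, o) = 10
-33470/(-41628) + Q(-32, 13)/(-43985) = -33470/(-41628) + 10/(-43985) = -33470*(-1/41628) + 10*(-1/43985) = 16735/20814 - 2/8797 = 147176167/183100758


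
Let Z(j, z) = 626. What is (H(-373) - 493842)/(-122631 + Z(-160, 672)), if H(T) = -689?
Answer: 494531/122005 ≈ 4.0534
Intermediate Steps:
(H(-373) - 493842)/(-122631 + Z(-160, 672)) = (-689 - 493842)/(-122631 + 626) = -494531/(-122005) = -494531*(-1/122005) = 494531/122005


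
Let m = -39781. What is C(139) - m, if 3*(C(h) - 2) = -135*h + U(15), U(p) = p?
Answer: 33533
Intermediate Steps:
C(h) = 7 - 45*h (C(h) = 2 + (-135*h + 15)/3 = 2 + (15 - 135*h)/3 = 2 + (5 - 45*h) = 7 - 45*h)
C(139) - m = (7 - 45*139) - 1*(-39781) = (7 - 6255) + 39781 = -6248 + 39781 = 33533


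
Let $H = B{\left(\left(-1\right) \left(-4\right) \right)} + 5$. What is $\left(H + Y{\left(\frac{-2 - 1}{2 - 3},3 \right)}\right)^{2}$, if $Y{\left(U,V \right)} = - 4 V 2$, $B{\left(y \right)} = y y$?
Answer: $9$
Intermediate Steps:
$B{\left(y \right)} = y^{2}$
$H = 21$ ($H = \left(\left(-1\right) \left(-4\right)\right)^{2} + 5 = 4^{2} + 5 = 16 + 5 = 21$)
$Y{\left(U,V \right)} = - 8 V$
$\left(H + Y{\left(\frac{-2 - 1}{2 - 3},3 \right)}\right)^{2} = \left(21 - 24\right)^{2} = \left(-3\right)^{2} = 9$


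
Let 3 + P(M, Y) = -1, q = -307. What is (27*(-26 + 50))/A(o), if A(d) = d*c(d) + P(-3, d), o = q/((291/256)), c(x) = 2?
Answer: -47142/39587 ≈ -1.1908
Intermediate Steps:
P(M, Y) = -4 (P(M, Y) = -3 - 1 = -4)
o = -78592/291 (o = -307/(291/256) = -307/(291*(1/256)) = -307/291/256 = -307*256/291 = -78592/291 ≈ -270.08)
A(d) = -4 + 2*d (A(d) = d*2 - 4 = 2*d - 4 = -4 + 2*d)
(27*(-26 + 50))/A(o) = (27*(-26 + 50))/(-4 + 2*(-78592/291)) = (27*24)/(-4 - 157184/291) = 648/(-158348/291) = 648*(-291/158348) = -47142/39587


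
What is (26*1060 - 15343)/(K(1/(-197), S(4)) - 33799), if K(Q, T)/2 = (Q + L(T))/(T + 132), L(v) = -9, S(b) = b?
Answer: -81829466/226386589 ≈ -0.36146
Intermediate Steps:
K(Q, T) = 2*(-9 + Q)/(132 + T) (K(Q, T) = 2*((Q - 9)/(T + 132)) = 2*((-9 + Q)/(132 + T)) = 2*(-9 + Q)/(132 + T))
(26*1060 - 15343)/(K(1/(-197), S(4)) - 33799) = (26*1060 - 15343)/(2*(-9 + 1/(-197))/(132 + 4) - 33799) = (27560 - 15343)/(2*(-9 - 1/197)/136 - 33799) = 12217/(2*(1/136)*(-1774/197) - 33799) = 12217/(-887/6698 - 33799) = 12217/(-226386589/6698) = 12217*(-6698/226386589) = -81829466/226386589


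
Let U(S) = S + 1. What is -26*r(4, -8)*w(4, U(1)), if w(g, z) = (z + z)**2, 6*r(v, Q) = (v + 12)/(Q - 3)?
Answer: 3328/33 ≈ 100.85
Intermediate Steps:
r(v, Q) = (12 + v)/(6*(-3 + Q)) (r(v, Q) = ((v + 12)/(Q - 3))/6 = ((12 + v)/(-3 + Q))/6 = (12 + v)/(6*(-3 + Q)))
U(S) = 1 + S
w(g, z) = 4*z**2 (w(g, z) = (2*z)**2 = 4*z**2)
-26*r(4, -8)*w(4, U(1)) = -26*(12 + 4)/(6*(-3 - 8))*4*(1 + 1)**2 = -26*(1/6)*16/(-11)*4*2**2 = -26*(1/6)*(-1/11)*16*4*4 = -(-208)*16/33 = -26*(-128/33) = 3328/33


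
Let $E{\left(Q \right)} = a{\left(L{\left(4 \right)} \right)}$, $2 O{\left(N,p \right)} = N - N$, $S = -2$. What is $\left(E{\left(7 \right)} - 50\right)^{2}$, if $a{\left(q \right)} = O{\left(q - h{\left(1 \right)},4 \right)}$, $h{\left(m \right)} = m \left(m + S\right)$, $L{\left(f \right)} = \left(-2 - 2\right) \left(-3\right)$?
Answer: $2500$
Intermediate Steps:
$L{\left(f \right)} = 12$ ($L{\left(f \right)} = \left(-4\right) \left(-3\right) = 12$)
$h{\left(m \right)} = m \left(-2 + m\right)$ ($h{\left(m \right)} = m \left(m - 2\right) = m \left(-2 + m\right)$)
$O{\left(N,p \right)} = 0$ ($O{\left(N,p \right)} = \frac{N - N}{2} = \frac{1}{2} \cdot 0 = 0$)
$a{\left(q \right)} = 0$
$E{\left(Q \right)} = 0$
$\left(E{\left(7 \right)} - 50\right)^{2} = \left(0 - 50\right)^{2} = \left(-50\right)^{2} = 2500$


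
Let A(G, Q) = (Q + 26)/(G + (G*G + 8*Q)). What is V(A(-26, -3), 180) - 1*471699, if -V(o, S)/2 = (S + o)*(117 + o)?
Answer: -100680943957/195938 ≈ -5.1384e+5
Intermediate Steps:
A(G, Q) = (26 + Q)/(G + G**2 + 8*Q) (A(G, Q) = (26 + Q)/(G + (G**2 + 8*Q)) = (26 + Q)/(G + G**2 + 8*Q))
V(o, S) = -2*(117 + o)*(S + o) (V(o, S) = -2*(S + o)*(117 + o) = -2*(117 + o)*(S + o))
V(A(-26, -3), 180) - 1*471699 = (-234*180 - 234*(26 - 3)/(-26 + (-26)**2 + 8*(-3)) - 2*(26 - 3)**2/(-26 + (-26)**2 + 8*(-3))**2 - 2*180*(26 - 3)/(-26 + (-26)**2 + 8*(-3))) - 1*471699 = (-42120 - 234*23/(-26 + 676 - 24) - 2*529/(-26 + 676 - 24)**2 - 2*180*23/(-26 + 676 - 24)) - 471699 = (-42120 - 234*23/626 - 2*(23/626)**2 - 2*180*23/626) - 471699 = (-42120 - 2691/313 - 2*529/391876 - 4140/313) - 471699 = (-42120 - 2691/313 - 529/195938 - 4140/313) - 471699 = -8257185295/195938 - 471699 = -100680943957/195938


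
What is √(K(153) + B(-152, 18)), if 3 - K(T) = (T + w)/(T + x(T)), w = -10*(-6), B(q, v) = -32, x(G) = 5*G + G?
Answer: 2*I*√930342/357 ≈ 5.4036*I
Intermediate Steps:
x(G) = 6*G
w = 60
K(T) = 3 - (60 + T)/(7*T) (K(T) = 3 - (T + 60)/(T + 6*T) = 3 - (60 + T)/(7*T))
√(K(153) + B(-152, 18)) = √((20/7)*(-3 + 153)/153 - 32) = √((20/7)*(1/153)*150 - 32) = √(1000/357 - 32) = √(-10424/357) = 2*I*√930342/357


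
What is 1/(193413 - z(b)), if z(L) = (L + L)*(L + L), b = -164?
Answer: 1/85829 ≈ 1.1651e-5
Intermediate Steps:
z(L) = 4*L² (z(L) = (2*L)*(2*L) = 4*L²)
1/(193413 - z(b)) = 1/(193413 - 4*(-164)²) = 1/(193413 - 4*26896) = 1/(193413 - 1*107584) = 1/(193413 - 107584) = 1/85829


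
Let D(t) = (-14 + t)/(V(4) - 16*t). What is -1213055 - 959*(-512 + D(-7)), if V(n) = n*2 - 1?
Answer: -12271922/17 ≈ -7.2188e+5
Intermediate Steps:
V(n) = -1 + 2*n (V(n) = 2*n - 1 = -1 + 2*n)
D(t) = (-14 + t)/(7 - 16*t) (D(t) = (-14 + t)/((-1 + 2*4) - 16*t) = (-14 + t)/((-1 + 8) - 16*t) = (-14 + t)/(7 - 16*t))
-1213055 - 959*(-512 + D(-7)) = -1213055 - 959*(-512 + (14 - 1*(-7))/(-7 + 16*(-7))) = -1213055 - 959*(-512 + (14 + 7)/(-7 - 112)) = -1213055 - 959*(-512 + 21/(-119)) = -1213055 - 959*(-512 - 1/119*21) = -1213055 - 959*(-512 - 3/17) = -1213055 - 959*(-8707/17) = -1213055 + 8350013/17 = -12271922/17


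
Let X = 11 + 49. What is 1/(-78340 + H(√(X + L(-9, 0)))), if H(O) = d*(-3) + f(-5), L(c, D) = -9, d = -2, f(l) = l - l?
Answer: -1/78334 ≈ -1.2766e-5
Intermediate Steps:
f(l) = 0
X = 60
H(O) = 6 (H(O) = -2*(-3) + 0 = 6 + 0 = 6)
1/(-78340 + H(√(X + L(-9, 0)))) = 1/(-78340 + 6) = 1/(-78334) = -1/78334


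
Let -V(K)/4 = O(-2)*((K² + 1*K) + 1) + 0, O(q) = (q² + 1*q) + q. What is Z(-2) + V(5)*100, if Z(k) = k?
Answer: -2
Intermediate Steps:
O(q) = q² + 2*q (O(q) = (q² + q) + q = (q + q²) + q = q² + 2*q)
V(K) = 0 (V(K) = -4*((-2*(2 - 2))*((K² + 1*K) + 1) + 0) = -4*((-2*0)*((K² + K) + 1) + 0) = -4*(0*((K + K²) + 1) + 0) = -4*(0*(1 + K + K²) + 0) = -4*(0 + 0) = -4*0 = 0)
Z(-2) + V(5)*100 = -2 + 0*100 = -2 + 0 = -2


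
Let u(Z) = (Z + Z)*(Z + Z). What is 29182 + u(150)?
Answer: 119182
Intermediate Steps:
u(Z) = 4*Z**2 (u(Z) = (2*Z)*(2*Z) = 4*Z**2)
29182 + u(150) = 29182 + 4*150**2 = 29182 + 4*22500 = 29182 + 90000 = 119182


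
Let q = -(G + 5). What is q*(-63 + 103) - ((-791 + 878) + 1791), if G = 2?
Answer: -2158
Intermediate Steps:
q = -7 (q = -(2 + 5) = -1*7 = -7)
q*(-63 + 103) - ((-791 + 878) + 1791) = -7*(-63 + 103) - ((-791 + 878) + 1791) = -7*40 - (87 + 1791) = -280 - 1*1878 = -280 - 1878 = -2158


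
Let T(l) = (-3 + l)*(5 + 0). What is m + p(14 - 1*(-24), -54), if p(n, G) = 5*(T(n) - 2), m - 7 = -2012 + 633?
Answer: -507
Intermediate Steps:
T(l) = -15 + 5*l (T(l) = (-3 + l)*5 = -15 + 5*l)
m = -1372 (m = 7 + (-2012 + 633) = 7 - 1379 = -1372)
p(n, G) = -85 + 25*n (p(n, G) = 5*((-15 + 5*n) - 2) = 5*(-17 + 5*n) = -85 + 25*n)
m + p(14 - 1*(-24), -54) = -1372 + (-85 + 25*(14 - 1*(-24))) = -1372 + (-85 + 25*(14 + 24)) = -1372 + (-85 + 25*38) = -1372 + (-85 + 950) = -1372 + 865 = -507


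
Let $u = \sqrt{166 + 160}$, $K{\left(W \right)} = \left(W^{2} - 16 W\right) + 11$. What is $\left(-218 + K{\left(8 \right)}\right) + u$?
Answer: $-271 + \sqrt{326} \approx -252.94$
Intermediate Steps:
$K{\left(W \right)} = 11 + W^{2} - 16 W$
$u = \sqrt{326} \approx 18.055$
$\left(-218 + K{\left(8 \right)}\right) + u = \left(-218 + \left(11 + 8^{2} - 128\right)\right) + \sqrt{326} = \left(-218 + \left(11 + 64 - 128\right)\right) + \sqrt{326} = \left(-218 - 53\right) + \sqrt{326} = -271 + \sqrt{326}$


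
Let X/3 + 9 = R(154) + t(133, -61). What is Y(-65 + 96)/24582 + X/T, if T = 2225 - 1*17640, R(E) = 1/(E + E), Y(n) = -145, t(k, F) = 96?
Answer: -1332302731/58355455620 ≈ -0.022831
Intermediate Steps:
R(E) = 1/(2*E)
X = 80391/308 (X = -27 + 3*((½)/154 + 96) = -27 + 3*((½)*(1/154) + 96) = -27 + 3*(1/308 + 96) = -27 + 3*(29569/308) = -27 + 88707/308 = 80391/308 ≈ 261.01)
T = -15415 (T = 2225 - 17640 = -15415)
Y(-65 + 96)/24582 + X/T = -145/24582 + (80391/308)/(-15415) = -145*1/24582 + (80391/308)*(-1/15415) = -145/24582 - 80391/4747820 = -1332302731/58355455620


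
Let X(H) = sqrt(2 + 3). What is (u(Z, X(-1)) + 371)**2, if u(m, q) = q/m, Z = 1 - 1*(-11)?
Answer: (4452 + sqrt(5))**2/144 ≈ 1.3778e+5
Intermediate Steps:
Z = 12 (Z = 1 + 11 = 12)
X(H) = sqrt(5)
(u(Z, X(-1)) + 371)**2 = (sqrt(5)/12 + 371)**2 = (371 + sqrt(5)/12)**2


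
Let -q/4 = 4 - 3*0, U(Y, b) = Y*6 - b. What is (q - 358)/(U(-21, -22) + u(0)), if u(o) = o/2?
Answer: 187/52 ≈ 3.5962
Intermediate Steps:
U(Y, b) = -b + 6*Y (U(Y, b) = 6*Y - b = -b + 6*Y)
u(o) = o/2 (u(o) = o*(½) = o/2)
q = -16 (q = -4*(4 - 3*0) = -4*(4 + 0) = -4*4 = -16)
(q - 358)/(U(-21, -22) + u(0)) = (-16 - 358)/((-1*(-22) + 6*(-21)) + (½)*0) = -374/((22 - 126) + 0) = -374/(-104 + 0) = -374/(-104) = -374*(-1/104) = 187/52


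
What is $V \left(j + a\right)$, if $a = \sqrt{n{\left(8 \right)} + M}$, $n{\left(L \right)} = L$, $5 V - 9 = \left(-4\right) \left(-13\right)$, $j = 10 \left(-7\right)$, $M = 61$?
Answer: $-854 + \frac{61 \sqrt{69}}{5} \approx -752.66$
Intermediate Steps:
$j = -70$
$V = \frac{61}{5}$ ($V = \frac{9}{5} + \frac{\left(-4\right) \left(-13\right)}{5} = \frac{9}{5} + \frac{1}{5} \cdot 52 = \frac{9}{5} + \frac{52}{5} = \frac{61}{5} \approx 12.2$)
$a = \sqrt{69}$ ($a = \sqrt{8 + 61} = \sqrt{69} \approx 8.3066$)
$V \left(j + a\right) = \frac{61 \left(-70 + \sqrt{69}\right)}{5} = -854 + \frac{61 \sqrt{69}}{5}$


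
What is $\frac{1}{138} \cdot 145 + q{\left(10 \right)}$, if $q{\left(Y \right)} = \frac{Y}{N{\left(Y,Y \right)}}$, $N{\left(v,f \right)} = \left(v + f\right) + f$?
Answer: $\frac{191}{138} \approx 1.3841$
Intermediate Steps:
$N{\left(v,f \right)} = v + 2 f$ ($N{\left(v,f \right)} = \left(f + v\right) + f = v + 2 f$)
$q{\left(Y \right)} = \frac{1}{3}$ ($q{\left(Y \right)} = \frac{Y}{Y + 2 Y} = \frac{Y}{3 Y} = Y \frac{1}{3 Y} = \frac{1}{3}$)
$\frac{1}{138} \cdot 145 + q{\left(10 \right)} = \frac{1}{138} \cdot 145 + \frac{1}{3} = \frac{145}{138} + \frac{1}{3} = \frac{191}{138}$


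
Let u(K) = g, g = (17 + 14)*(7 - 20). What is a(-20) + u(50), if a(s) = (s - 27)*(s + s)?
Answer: 1477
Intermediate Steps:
g = -403 (g = 31*(-13) = -403)
u(K) = -403
a(s) = 2*s*(-27 + s) (a(s) = (-27 + s)*(2*s) = 2*s*(-27 + s))
a(-20) + u(50) = 2*(-20)*(-27 - 20) - 403 = 2*(-20)*(-47) - 403 = 1880 - 403 = 1477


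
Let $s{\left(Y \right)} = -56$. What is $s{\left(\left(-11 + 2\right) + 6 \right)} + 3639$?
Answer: $3583$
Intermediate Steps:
$s{\left(\left(-11 + 2\right) + 6 \right)} + 3639 = -56 + 3639 = 3583$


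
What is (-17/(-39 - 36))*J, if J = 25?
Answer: 17/3 ≈ 5.6667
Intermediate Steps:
(-17/(-39 - 36))*J = (-17/(-39 - 36))*25 = (-17/(-75))*25 = -1/75*(-17)*25 = (17/75)*25 = 17/3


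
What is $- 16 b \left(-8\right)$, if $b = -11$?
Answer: $-1408$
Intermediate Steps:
$- 16 b \left(-8\right) = \left(-16\right) \left(-11\right) \left(-8\right) = 176 \left(-8\right) = -1408$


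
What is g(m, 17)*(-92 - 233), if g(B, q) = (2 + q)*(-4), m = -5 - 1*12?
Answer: 24700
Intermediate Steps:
m = -17 (m = -5 - 12 = -17)
g(B, q) = -8 - 4*q
g(m, 17)*(-92 - 233) = (-8 - 4*17)*(-92 - 233) = (-8 - 68)*(-325) = -76*(-325) = 24700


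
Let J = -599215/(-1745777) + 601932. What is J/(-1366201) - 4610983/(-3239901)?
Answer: 7592957459626770512/7727430474347445477 ≈ 0.98260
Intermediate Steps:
J = 1050839640379/1745777 (J = -599215*(-1/1745777) + 601932 = 599215/1745777 + 601932 = 1050839640379/1745777 ≈ 6.0193e+5)
J/(-1366201) - 4610983/(-3239901) = (1050839640379/1745777)/(-1366201) - 4610983/(-3239901) = (1050839640379/1745777)*(-1/1366201) - 4610983*(-1/3239901) = -1050839640379/2385082283177 + 4610983/3239901 = 7592957459626770512/7727430474347445477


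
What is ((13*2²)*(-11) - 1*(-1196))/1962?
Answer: 104/327 ≈ 0.31804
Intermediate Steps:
((13*2²)*(-11) - 1*(-1196))/1962 = ((13*4)*(-11) + 1196)*(1/1962) = (52*(-11) + 1196)*(1/1962) = (-572 + 1196)*(1/1962) = 624*(1/1962) = 104/327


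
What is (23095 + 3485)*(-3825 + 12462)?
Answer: 229571460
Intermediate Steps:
(23095 + 3485)*(-3825 + 12462) = 26580*8637 = 229571460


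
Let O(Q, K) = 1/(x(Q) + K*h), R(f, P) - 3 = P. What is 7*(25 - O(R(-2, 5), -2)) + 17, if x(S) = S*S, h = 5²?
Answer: 383/2 ≈ 191.50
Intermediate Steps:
R(f, P) = 3 + P
h = 25
x(S) = S²
O(Q, K) = 1/(Q² + 25*K) (O(Q, K) = 1/(Q² + K*25) = 1/(Q² + 25*K))
7*(25 - O(R(-2, 5), -2)) + 17 = 7*(25 - 1/((3 + 5)² + 25*(-2))) + 17 = 7*(25 - 1/(8² - 50)) + 17 = 7*(25 - 1/(64 - 50)) + 17 = 7*(25 - 1/14) + 17 = 7*(349/14) + 17 = 349/2 + 17 = 383/2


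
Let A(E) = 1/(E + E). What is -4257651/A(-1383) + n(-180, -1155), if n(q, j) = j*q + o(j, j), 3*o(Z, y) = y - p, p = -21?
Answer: 11776870188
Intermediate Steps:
o(Z, y) = 7 + y/3 (o(Z, y) = (y - 1*(-21))/3 = (y + 21)/3 = (21 + y)/3 = 7 + y/3)
n(q, j) = 7 + j/3 + j*q (n(q, j) = j*q + (7 + j/3) = 7 + j/3 + j*q)
A(E) = 1/(2*E)
-4257651/A(-1383) + n(-180, -1155) = -4257651/((½)/(-1383)) + (7 + (⅓)*(-1155) - 1155*(-180)) = -4257651/((½)*(-1/1383)) + (7 - 385 + 207900) = -4257651/(-1/2766) + 207522 = -4257651*(-2766) + 207522 = 11776662666 + 207522 = 11776870188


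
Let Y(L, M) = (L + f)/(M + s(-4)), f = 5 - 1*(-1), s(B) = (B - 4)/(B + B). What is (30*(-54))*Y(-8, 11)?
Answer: 270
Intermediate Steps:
s(B) = (-4 + B)/(2*B) (s(B) = (-4 + B)/((2*B)) = (-4 + B)*(1/(2*B)) = (-4 + B)/(2*B))
f = 6 (f = 5 + 1 = 6)
Y(L, M) = (6 + L)/(1 + M) (Y(L, M) = (L + 6)/(M + (½)*(-4 - 4)/(-4)) = (6 + L)/(M + (½)*(-¼)*(-8)) = (6 + L)/(M + 1) = (6 + L)/(1 + M))
(30*(-54))*Y(-8, 11) = (30*(-54))*((6 - 8)/(1 + 11)) = -1620*(-2)/12 = -135*(-2) = -1620*(-⅙) = 270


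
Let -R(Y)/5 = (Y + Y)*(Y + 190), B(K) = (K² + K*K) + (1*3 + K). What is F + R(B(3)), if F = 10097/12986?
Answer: -666950863/12986 ≈ -51359.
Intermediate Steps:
F = 10097/12986 (F = 10097*(1/12986) = 10097/12986 ≈ 0.77753)
B(K) = 3 + K + 2*K² (B(K) = (K² + K²) + (3 + K) = 2*K² + (3 + K) = 3 + K + 2*K²)
R(Y) = -10*Y*(190 + Y) (R(Y) = -5*(Y + Y)*(Y + 190) = -5*2*Y*(190 + Y) = -10*Y*(190 + Y))
F + R(B(3)) = 10097/12986 - 10*(3 + 3 + 2*3²)*(190 + (3 + 3 + 2*3²)) = 10097/12986 - 10*(3 + 3 + 2*9)*(190 + (3 + 3 + 2*9)) = 10097/12986 - 10*(3 + 3 + 18)*(190 + (3 + 3 + 18)) = 10097/12986 - 10*24*(190 + 24) = 10097/12986 - 10*24*214 = 10097/12986 - 51360 = -666950863/12986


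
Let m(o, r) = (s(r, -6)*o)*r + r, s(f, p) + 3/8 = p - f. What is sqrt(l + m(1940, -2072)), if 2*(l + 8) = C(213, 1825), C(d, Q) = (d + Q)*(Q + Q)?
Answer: I*sqrt(8299434230) ≈ 91101.0*I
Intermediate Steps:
s(f, p) = -3/8 + p - f (s(f, p) = -3/8 + (p - f) = -3/8 + p - f)
C(d, Q) = 2*Q*(Q + d) (C(d, Q) = (Q + d)*(2*Q) = 2*Q*(Q + d))
m(o, r) = r + o*r*(-51/8 - r) (m(o, r) = ((-3/8 - 6 - r)*o)*r + r = ((-51/8 - r)*o)*r + r = (o*(-51/8 - r))*r + r = o*r*(-51/8 - r) + r = r + o*r*(-51/8 - r))
l = 3719342 (l = -8 + (2*1825*(1825 + 213))/2 = -8 + (2*1825*2038)/2 = -8 + (1/2)*7438700 = -8 + 3719350 = 3719342)
sqrt(l + m(1940, -2072)) = sqrt(3719342 - 1/8*(-2072)*(-8 + 1940*(51 + 8*(-2072)))) = sqrt(3719342 - 1/8*(-2072)*(-8 + 1940*(51 - 16576))) = sqrt(3719342 - 1/8*(-2072)*(-8 + 1940*(-16525))) = sqrt(3719342 - 1/8*(-2072)*(-8 - 32058500)) = sqrt(3719342 - 1/8*(-2072)*(-32058508)) = sqrt(3719342 - 8303153572) = sqrt(-8299434230) = I*sqrt(8299434230)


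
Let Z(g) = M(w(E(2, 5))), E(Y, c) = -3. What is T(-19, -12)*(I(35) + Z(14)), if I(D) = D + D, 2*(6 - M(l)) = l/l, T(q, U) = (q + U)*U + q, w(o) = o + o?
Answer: 53303/2 ≈ 26652.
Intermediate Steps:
w(o) = 2*o
T(q, U) = q + U*(U + q) (T(q, U) = (U + q)*U + q = U*(U + q) + q = q + U*(U + q))
M(l) = 11/2 (M(l) = 6 - l/(2*l) = 6 - 1/2*1 = 6 - 1/2 = 11/2)
Z(g) = 11/2
I(D) = 2*D
T(-19, -12)*(I(35) + Z(14)) = (-19 + (-12)**2 - 12*(-19))*(2*35 + 11/2) = (-19 + 144 + 228)*(70 + 11/2) = 353*(151/2) = 53303/2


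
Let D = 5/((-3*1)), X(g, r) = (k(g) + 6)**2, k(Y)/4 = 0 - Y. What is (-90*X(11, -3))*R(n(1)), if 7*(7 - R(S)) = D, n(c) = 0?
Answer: -6584640/7 ≈ -9.4066e+5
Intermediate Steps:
k(Y) = -4*Y (k(Y) = 4*(0 - Y) = 4*(-Y) = -4*Y)
X(g, r) = (6 - 4*g)**2 (X(g, r) = (-4*g + 6)**2 = (6 - 4*g)**2)
D = -5/3 (D = 5/(-3) = 5*(-1/3) = -5/3 ≈ -1.6667)
R(S) = 152/21 (R(S) = 7 - 1/7*(-5/3) = 7 + 5/21 = 152/21)
(-90*X(11, -3))*R(n(1)) = -360*(-3 + 2*11)**2*(152/21) = -360*(-3 + 22)**2*(152/21) = -360*19**2*(152/21) = -360*361*(152/21) = -90*1444*(152/21) = -129960*152/21 = -6584640/7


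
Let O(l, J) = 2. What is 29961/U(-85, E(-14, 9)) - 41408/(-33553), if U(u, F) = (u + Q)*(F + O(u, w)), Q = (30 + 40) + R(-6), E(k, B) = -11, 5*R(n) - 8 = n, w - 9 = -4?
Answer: 561512469/2449369 ≈ 229.25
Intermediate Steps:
w = 5 (w = 9 - 4 = 5)
R(n) = 8/5 + n/5
Q = 352/5 (Q = (30 + 40) + (8/5 + (⅕)*(-6)) = 70 + (8/5 - 6/5) = 70 + ⅖ = 352/5 ≈ 70.400)
U(u, F) = (2 + F)*(352/5 + u) (U(u, F) = (u + 352/5)*(F + 2) = (352/5 + u)*(2 + F) = (2 + F)*(352/5 + u))
29961/U(-85, E(-14, 9)) - 41408/(-33553) = 29961/(704/5 + 2*(-85) + (352/5)*(-11) - 11*(-85)) - 41408/(-33553) = 29961/(704/5 - 170 - 3872/5 + 935) - 41408*(-1/33553) = 29961/(657/5) + 41408/33553 = 29961*(5/657) + 41408/33553 = 16645/73 + 41408/33553 = 561512469/2449369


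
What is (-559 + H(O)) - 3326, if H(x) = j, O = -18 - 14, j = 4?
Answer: -3881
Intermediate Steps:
O = -32
H(x) = 4
(-559 + H(O)) - 3326 = (-559 + 4) - 3326 = -555 - 3326 = -3881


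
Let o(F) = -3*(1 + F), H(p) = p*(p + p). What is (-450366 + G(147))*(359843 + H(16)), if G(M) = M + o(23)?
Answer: -162264613305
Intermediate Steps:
H(p) = 2*p² (H(p) = p*(2*p) = 2*p²)
o(F) = -3 - 3*F
G(M) = -72 + M (G(M) = M + (-3 - 3*23) = M + (-3 - 69) = M - 72 = -72 + M)
(-450366 + G(147))*(359843 + H(16)) = (-450366 + (-72 + 147))*(359843 + 2*16²) = (-450366 + 75)*(359843 + 2*256) = -450291*(359843 + 512) = -450291*360355 = -162264613305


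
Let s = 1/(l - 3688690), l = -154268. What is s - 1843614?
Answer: -7084931170213/3842958 ≈ -1.8436e+6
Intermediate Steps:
s = -1/3842958 (s = 1/(-154268 - 3688690) = 1/(-3842958) = -1/3842958 ≈ -2.6022e-7)
s - 1843614 = -1/3842958 - 1843614 = -7084931170213/3842958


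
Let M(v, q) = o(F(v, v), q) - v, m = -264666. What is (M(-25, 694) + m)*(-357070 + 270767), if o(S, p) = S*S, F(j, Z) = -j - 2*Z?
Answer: 22353857848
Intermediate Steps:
o(S, p) = S²
M(v, q) = -v + 9*v² (M(v, q) = (-v - 2*v)² - v = (-3*v)² - v = 9*v² - v = -v + 9*v²)
(M(-25, 694) + m)*(-357070 + 270767) = (-25*(-1 + 9*(-25)) - 264666)*(-357070 + 270767) = (-25*(-1 - 225) - 264666)*(-86303) = (-25*(-226) - 264666)*(-86303) = (5650 - 264666)*(-86303) = -259016*(-86303) = 22353857848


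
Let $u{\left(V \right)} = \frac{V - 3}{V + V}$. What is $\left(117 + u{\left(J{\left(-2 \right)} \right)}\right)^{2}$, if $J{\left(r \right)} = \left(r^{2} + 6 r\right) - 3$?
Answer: $\frac{1674436}{121} \approx 13838.0$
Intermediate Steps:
$J{\left(r \right)} = -3 + r^{2} + 6 r$
$u{\left(V \right)} = \frac{-3 + V}{2 V}$
$\left(117 + u{\left(J{\left(-2 \right)} \right)}\right)^{2} = \left(117 + \frac{-3 + \left(-3 + \left(-2\right)^{2} + 6 \left(-2\right)\right)}{2 \left(-3 + \left(-2\right)^{2} + 6 \left(-2\right)\right)}\right)^{2} = \left(117 + \frac{-3 - 11}{2 \left(-3 + 4 - 12\right)}\right)^{2} = \left(117 + \frac{-3 - 11}{2 \left(-11\right)}\right)^{2} = \left(117 + \frac{1}{2} \left(- \frac{1}{11}\right) \left(-14\right)\right)^{2} = \left(117 + \frac{7}{11}\right)^{2} = \left(\frac{1294}{11}\right)^{2} = \frac{1674436}{121}$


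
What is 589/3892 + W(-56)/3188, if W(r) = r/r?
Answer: 235203/1550962 ≈ 0.15165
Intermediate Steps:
W(r) = 1
589/3892 + W(-56)/3188 = 589/3892 + 1/3188 = 235203/1550962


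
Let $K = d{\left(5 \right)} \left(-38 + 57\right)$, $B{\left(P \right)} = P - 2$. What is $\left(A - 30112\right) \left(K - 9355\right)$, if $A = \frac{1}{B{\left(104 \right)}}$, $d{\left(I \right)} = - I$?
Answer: $\frac{4837491225}{17} \approx 2.8456 \cdot 10^{8}$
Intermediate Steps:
$B{\left(P \right)} = -2 + P$
$K = -95$ ($K = \left(-1\right) 5 \left(-38 + 57\right) = \left(-5\right) 19 = -95$)
$A = \frac{1}{102}$ ($A = \frac{1}{-2 + 104} = \frac{1}{102} \approx 0.0098039$)
$\left(A - 30112\right) \left(K - 9355\right) = \left(\frac{1}{102} - 30112\right) \left(-95 - 9355\right) = \left(- \frac{3071423}{102}\right) \left(-9450\right) = \frac{4837491225}{17}$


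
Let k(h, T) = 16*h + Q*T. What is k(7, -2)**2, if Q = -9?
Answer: 16900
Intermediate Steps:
k(h, T) = -9*T + 16*h (k(h, T) = 16*h - 9*T = -9*T + 16*h)
k(7, -2)**2 = (-9*(-2) + 16*7)**2 = (18 + 112)**2 = 130**2 = 16900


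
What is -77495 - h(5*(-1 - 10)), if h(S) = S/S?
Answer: -77496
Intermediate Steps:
h(S) = 1
-77495 - h(5*(-1 - 10)) = -77495 - 1*1 = -77495 - 1 = -77496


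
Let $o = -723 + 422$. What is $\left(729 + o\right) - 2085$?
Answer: $-1657$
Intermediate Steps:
$o = -301$
$\left(729 + o\right) - 2085 = \left(729 - 301\right) - 2085 = 428 - 2085 = -1657$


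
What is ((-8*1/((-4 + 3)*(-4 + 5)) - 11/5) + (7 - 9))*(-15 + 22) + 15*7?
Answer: 658/5 ≈ 131.60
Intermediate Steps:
((-8*1/((-4 + 3)*(-4 + 5)) - 11/5) + (7 - 9))*(-15 + 22) + 15*7 = ((-8/((-1*1)) - 11*⅕) - 2)*7 + 105 = ((-8/(-1) - 11/5) - 2)*7 + 105 = ((-8*(-1) - 11/5) - 2)*7 + 105 = ((8 - 11/5) - 2)*7 + 105 = (29/5 - 2)*7 + 105 = (19/5)*7 + 105 = 133/5 + 105 = 658/5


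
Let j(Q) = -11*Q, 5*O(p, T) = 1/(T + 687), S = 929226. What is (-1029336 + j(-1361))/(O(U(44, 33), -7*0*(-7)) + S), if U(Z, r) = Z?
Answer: -3484343775/3191891311 ≈ -1.0916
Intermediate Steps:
O(p, T) = 1/(5*(687 + T)) (O(p, T) = 1/(5*(T + 687)) = 1/(5*(687 + T)))
(-1029336 + j(-1361))/(O(U(44, 33), -7*0*(-7)) + S) = (-1029336 - 11*(-1361))/(1/(5*(687 - 7*0*(-7))) + 929226) = (-1029336 + 14971)/(1/(5*(687 + 0*(-7))) + 929226) = -1014365/(1/(5*(687 + 0)) + 929226) = -1014365/((⅕)/687 + 929226) = -1014365/((⅕)*(1/687) + 929226) = -1014365/(1/3435 + 929226) = -1014365/3191891311/3435 = -1014365*3435/3191891311 = -3484343775/3191891311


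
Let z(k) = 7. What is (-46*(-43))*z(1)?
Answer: 13846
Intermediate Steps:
(-46*(-43))*z(1) = -46*(-43)*7 = 1978*7 = 13846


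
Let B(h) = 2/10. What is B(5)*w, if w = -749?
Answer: -749/5 ≈ -149.80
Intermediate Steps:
B(h) = ⅕ (B(h) = 2*(⅒) = ⅕)
B(5)*w = (⅕)*(-749) = -749/5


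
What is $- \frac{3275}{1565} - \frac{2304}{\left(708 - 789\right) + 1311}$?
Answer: $- \frac{254467}{64165} \approx -3.9658$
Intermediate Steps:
$- \frac{3275}{1565} - \frac{2304}{\left(708 - 789\right) + 1311} = \left(-3275\right) \frac{1}{1565} - \frac{2304}{-81 + 1311} = - \frac{655}{313} - \frac{2304}{1230} = - \frac{655}{313} - \frac{384}{205} = - \frac{254467}{64165}$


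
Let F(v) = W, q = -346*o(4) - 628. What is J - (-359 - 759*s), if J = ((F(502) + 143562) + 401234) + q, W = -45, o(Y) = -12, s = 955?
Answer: 1273479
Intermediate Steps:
q = 3524 (q = -346*(-12) - 628 = 4152 - 628 = 3524)
F(v) = -45
J = 548275 (J = ((-45 + 143562) + 401234) + 3524 = (143517 + 401234) + 3524 = 544751 + 3524 = 548275)
J - (-359 - 759*s) = 548275 - (-359 - 759*955) = 548275 - (-359 - 724845) = 548275 - 1*(-725204) = 548275 + 725204 = 1273479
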